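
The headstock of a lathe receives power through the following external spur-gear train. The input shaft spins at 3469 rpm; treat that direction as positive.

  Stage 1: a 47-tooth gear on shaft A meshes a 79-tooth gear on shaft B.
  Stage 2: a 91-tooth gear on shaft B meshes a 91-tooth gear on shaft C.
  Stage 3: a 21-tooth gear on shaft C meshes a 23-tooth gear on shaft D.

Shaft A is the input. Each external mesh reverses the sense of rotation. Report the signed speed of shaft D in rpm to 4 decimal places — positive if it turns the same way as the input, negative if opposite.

-1884.3715 rpm (opposite to input, |ω| = 1884.3715 rpm)

Stage 1 [47T→79T]: ω = 3469.0000×47/79 = 2063.8354 rpm, dir flips to −; running = −2063.8354
Stage 2 [91T→91T]: ω = 2063.8354×91/91 = 2063.8354 rpm, dir flips to +; running = +2063.8354
Stage 3 [21T→23T]: ω = 2063.8354×21/23 = 1884.3715 rpm, dir flips to −; running = −1884.3715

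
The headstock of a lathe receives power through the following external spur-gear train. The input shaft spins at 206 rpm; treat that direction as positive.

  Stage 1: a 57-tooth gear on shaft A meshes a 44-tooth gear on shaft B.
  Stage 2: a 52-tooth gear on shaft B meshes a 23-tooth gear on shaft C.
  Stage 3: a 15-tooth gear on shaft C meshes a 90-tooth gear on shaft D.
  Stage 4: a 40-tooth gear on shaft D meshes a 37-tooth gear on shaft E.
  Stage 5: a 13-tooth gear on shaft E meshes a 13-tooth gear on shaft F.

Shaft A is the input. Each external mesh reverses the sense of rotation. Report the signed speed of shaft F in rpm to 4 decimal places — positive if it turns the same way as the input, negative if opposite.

Stage 1 [57T→44T]: ω = 206.0000×57/44 = 266.8636 rpm, dir flips to −; running = −266.8636
Stage 2 [52T→23T]: ω = 266.8636×52/23 = 603.3439 rpm, dir flips to +; running = +603.3439
Stage 3 [15T→90T]: ω = 603.3439×15/90 = 100.5573 rpm, dir flips to −; running = −100.5573
Stage 4 [40T→37T]: ω = 100.5573×40/37 = 108.7106 rpm, dir flips to +; running = +108.7106
Stage 5 [13T→13T]: ω = 108.7106×13/13 = 108.7106 rpm, dir flips to −; running = −108.7106

-108.7106 rpm (opposite to input, |ω| = 108.7106 rpm)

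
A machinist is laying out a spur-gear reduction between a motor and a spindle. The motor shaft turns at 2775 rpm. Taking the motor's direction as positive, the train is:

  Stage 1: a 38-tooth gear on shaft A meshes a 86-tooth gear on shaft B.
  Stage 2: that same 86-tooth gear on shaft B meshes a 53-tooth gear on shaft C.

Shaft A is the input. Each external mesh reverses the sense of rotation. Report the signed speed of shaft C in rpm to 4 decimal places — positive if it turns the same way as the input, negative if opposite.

+1989.6226 rpm (same as input, |ω| = 1989.6226 rpm)

Stage 1 [38T→86T]: ω = 2775.0000×38/86 = 1226.1628 rpm, dir flips to −; running = −1226.1628
Stage 2 [86T→53T]: ω = 1226.1628×86/53 = 1989.6226 rpm, dir flips to +; running = +1989.6226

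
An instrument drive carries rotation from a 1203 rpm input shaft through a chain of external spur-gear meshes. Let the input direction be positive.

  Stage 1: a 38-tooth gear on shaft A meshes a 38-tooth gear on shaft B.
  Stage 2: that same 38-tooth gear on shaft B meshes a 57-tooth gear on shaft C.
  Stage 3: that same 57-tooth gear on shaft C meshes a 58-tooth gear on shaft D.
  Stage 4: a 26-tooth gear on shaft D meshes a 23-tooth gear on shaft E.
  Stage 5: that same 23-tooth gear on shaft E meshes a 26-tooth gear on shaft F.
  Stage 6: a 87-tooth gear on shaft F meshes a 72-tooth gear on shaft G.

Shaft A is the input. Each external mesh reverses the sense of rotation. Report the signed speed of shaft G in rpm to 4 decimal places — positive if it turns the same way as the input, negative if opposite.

+952.3750 rpm (same as input, |ω| = 952.3750 rpm)

Stage 1 [38T→38T]: ω = 1203.0000×38/38 = 1203.0000 rpm, dir flips to −; running = −1203.0000
Stage 2 [38T→57T]: ω = 1203.0000×38/57 = 802.0000 rpm, dir flips to +; running = +802.0000
Stage 3 [57T→58T]: ω = 802.0000×57/58 = 788.1724 rpm, dir flips to −; running = −788.1724
Stage 4 [26T→23T]: ω = 788.1724×26/23 = 890.9775 rpm, dir flips to +; running = +890.9775
Stage 5 [23T→26T]: ω = 890.9775×23/26 = 788.1724 rpm, dir flips to −; running = −788.1724
Stage 6 [87T→72T]: ω = 788.1724×87/72 = 952.3750 rpm, dir flips to +; running = +952.3750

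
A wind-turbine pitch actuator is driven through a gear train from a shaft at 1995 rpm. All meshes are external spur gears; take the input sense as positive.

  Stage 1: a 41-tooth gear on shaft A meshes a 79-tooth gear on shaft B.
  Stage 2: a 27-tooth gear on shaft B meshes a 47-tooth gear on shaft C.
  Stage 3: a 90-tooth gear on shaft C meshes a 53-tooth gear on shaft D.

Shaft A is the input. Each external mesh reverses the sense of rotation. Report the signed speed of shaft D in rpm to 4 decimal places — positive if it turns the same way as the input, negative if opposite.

Stage 1 [41T→79T]: ω = 1995.0000×41/79 = 1035.3797 rpm, dir flips to −; running = −1035.3797
Stage 2 [27T→47T]: ω = 1035.3797×27/47 = 594.7926 rpm, dir flips to +; running = +594.7926
Stage 3 [90T→53T]: ω = 594.7926×90/53 = 1010.0252 rpm, dir flips to −; running = −1010.0252

-1010.0252 rpm (opposite to input, |ω| = 1010.0252 rpm)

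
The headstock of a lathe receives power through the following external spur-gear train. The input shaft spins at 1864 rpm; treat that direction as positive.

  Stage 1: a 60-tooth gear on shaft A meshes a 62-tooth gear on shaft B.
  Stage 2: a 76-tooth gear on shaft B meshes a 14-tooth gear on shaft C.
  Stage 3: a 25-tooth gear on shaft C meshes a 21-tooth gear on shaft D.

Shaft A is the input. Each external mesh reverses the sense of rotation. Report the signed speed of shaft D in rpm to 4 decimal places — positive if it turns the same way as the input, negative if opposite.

-11657.6695 rpm (opposite to input, |ω| = 11657.6695 rpm)

Stage 1 [60T→62T]: ω = 1864.0000×60/62 = 1803.8710 rpm, dir flips to −; running = −1803.8710
Stage 2 [76T→14T]: ω = 1803.8710×76/14 = 9792.4424 rpm, dir flips to +; running = +9792.4424
Stage 3 [25T→21T]: ω = 9792.4424×25/21 = 11657.6695 rpm, dir flips to −; running = −11657.6695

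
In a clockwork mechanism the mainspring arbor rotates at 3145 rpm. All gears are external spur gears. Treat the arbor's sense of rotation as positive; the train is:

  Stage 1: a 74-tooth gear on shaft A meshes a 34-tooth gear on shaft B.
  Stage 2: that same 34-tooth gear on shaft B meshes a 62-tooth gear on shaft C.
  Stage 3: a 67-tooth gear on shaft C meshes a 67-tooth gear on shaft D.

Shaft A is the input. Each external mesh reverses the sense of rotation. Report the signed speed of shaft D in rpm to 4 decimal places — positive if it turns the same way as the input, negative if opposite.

-3753.7097 rpm (opposite to input, |ω| = 3753.7097 rpm)

Stage 1 [74T→34T]: ω = 3145.0000×74/34 = 6845.0000 rpm, dir flips to −; running = −6845.0000
Stage 2 [34T→62T]: ω = 6845.0000×34/62 = 3753.7097 rpm, dir flips to +; running = +3753.7097
Stage 3 [67T→67T]: ω = 3753.7097×67/67 = 3753.7097 rpm, dir flips to −; running = −3753.7097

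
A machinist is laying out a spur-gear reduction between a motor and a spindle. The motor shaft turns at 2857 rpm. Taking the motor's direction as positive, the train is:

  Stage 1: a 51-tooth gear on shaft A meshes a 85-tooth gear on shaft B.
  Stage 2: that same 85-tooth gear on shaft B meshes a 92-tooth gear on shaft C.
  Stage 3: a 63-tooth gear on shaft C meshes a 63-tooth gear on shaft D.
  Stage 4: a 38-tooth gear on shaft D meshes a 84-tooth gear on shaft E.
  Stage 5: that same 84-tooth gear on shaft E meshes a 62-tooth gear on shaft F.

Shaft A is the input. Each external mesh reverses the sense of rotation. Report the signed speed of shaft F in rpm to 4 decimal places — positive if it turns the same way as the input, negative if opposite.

Stage 1 [51T→85T]: ω = 2857.0000×51/85 = 1714.2000 rpm, dir flips to −; running = −1714.2000
Stage 2 [85T→92T]: ω = 1714.2000×85/92 = 1583.7717 rpm, dir flips to +; running = +1583.7717
Stage 3 [63T→63T]: ω = 1583.7717×63/63 = 1583.7717 rpm, dir flips to −; running = −1583.7717
Stage 4 [38T→84T]: ω = 1583.7717×38/84 = 716.4682 rpm, dir flips to +; running = +716.4682
Stage 5 [84T→62T]: ω = 716.4682×84/62 = 970.6988 rpm, dir flips to −; running = −970.6988

-970.6988 rpm (opposite to input, |ω| = 970.6988 rpm)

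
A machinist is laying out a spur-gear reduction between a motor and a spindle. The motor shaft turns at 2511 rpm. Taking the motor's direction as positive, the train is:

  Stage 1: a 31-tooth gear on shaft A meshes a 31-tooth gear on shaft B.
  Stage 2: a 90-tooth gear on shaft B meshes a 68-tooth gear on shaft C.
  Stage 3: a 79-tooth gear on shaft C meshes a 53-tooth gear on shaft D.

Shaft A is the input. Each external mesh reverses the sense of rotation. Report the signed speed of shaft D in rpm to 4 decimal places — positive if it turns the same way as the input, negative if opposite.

Stage 1 [31T→31T]: ω = 2511.0000×31/31 = 2511.0000 rpm, dir flips to −; running = −2511.0000
Stage 2 [90T→68T]: ω = 2511.0000×90/68 = 3323.3824 rpm, dir flips to +; running = +3323.3824
Stage 3 [79T→53T]: ω = 3323.3824×79/53 = 4953.7209 rpm, dir flips to −; running = −4953.7209

-4953.7209 rpm (opposite to input, |ω| = 4953.7209 rpm)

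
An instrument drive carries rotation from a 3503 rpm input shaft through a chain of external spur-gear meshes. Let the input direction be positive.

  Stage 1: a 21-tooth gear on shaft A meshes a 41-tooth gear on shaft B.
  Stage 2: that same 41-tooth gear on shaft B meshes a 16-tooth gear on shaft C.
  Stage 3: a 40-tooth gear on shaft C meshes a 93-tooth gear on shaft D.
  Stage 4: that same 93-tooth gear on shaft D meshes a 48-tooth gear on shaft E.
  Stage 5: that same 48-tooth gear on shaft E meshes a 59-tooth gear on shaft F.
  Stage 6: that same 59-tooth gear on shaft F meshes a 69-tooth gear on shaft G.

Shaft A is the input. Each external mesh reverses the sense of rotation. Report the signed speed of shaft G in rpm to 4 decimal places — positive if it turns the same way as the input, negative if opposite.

+2665.3261 rpm (same as input, |ω| = 2665.3261 rpm)

Stage 1 [21T→41T]: ω = 3503.0000×21/41 = 1794.2195 rpm, dir flips to −; running = −1794.2195
Stage 2 [41T→16T]: ω = 1794.2195×41/16 = 4597.6875 rpm, dir flips to +; running = +4597.6875
Stage 3 [40T→93T]: ω = 4597.6875×40/93 = 1977.5000 rpm, dir flips to −; running = −1977.5000
Stage 4 [93T→48T]: ω = 1977.5000×93/48 = 3831.4062 rpm, dir flips to +; running = +3831.4062
Stage 5 [48T→59T]: ω = 3831.4062×48/59 = 3117.0763 rpm, dir flips to −; running = −3117.0763
Stage 6 [59T→69T]: ω = 3117.0763×59/69 = 2665.3261 rpm, dir flips to +; running = +2665.3261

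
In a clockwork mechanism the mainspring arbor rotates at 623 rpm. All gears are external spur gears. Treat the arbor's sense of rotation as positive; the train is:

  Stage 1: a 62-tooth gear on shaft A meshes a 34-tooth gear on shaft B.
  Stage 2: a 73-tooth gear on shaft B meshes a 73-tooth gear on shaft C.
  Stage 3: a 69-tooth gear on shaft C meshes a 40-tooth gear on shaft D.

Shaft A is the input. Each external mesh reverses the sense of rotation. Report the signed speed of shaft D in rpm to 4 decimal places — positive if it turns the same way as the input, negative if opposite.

-1959.7015 rpm (opposite to input, |ω| = 1959.7015 rpm)

Stage 1 [62T→34T]: ω = 623.0000×62/34 = 1136.0588 rpm, dir flips to −; running = −1136.0588
Stage 2 [73T→73T]: ω = 1136.0588×73/73 = 1136.0588 rpm, dir flips to +; running = +1136.0588
Stage 3 [69T→40T]: ω = 1136.0588×69/40 = 1959.7015 rpm, dir flips to −; running = −1959.7015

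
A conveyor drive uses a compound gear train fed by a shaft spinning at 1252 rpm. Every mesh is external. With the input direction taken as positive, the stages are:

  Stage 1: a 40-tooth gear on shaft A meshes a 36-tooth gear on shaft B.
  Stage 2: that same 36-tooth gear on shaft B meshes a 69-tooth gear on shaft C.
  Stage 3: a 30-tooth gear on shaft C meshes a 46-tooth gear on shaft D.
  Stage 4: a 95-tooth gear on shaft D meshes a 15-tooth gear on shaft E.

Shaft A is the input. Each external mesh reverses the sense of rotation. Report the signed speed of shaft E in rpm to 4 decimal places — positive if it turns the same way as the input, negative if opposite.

Stage 1 [40T→36T]: ω = 1252.0000×40/36 = 1391.1111 rpm, dir flips to −; running = −1391.1111
Stage 2 [36T→69T]: ω = 1391.1111×36/69 = 725.7971 rpm, dir flips to +; running = +725.7971
Stage 3 [30T→46T]: ω = 725.7971×30/46 = 473.3459 rpm, dir flips to −; running = −473.3459
Stage 4 [95T→15T]: ω = 473.3459×95/15 = 2997.8576 rpm, dir flips to +; running = +2997.8576

+2997.8576 rpm (same as input, |ω| = 2997.8576 rpm)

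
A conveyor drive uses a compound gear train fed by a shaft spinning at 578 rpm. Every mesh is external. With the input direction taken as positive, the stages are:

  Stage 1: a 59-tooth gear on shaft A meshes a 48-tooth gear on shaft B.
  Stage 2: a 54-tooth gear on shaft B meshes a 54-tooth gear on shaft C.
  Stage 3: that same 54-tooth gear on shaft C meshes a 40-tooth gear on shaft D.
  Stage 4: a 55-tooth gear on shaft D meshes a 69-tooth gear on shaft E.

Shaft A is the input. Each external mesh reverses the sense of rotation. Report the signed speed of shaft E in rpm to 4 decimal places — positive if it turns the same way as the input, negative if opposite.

+764.5149 rpm (same as input, |ω| = 764.5149 rpm)

Stage 1 [59T→48T]: ω = 578.0000×59/48 = 710.4583 rpm, dir flips to −; running = −710.4583
Stage 2 [54T→54T]: ω = 710.4583×54/54 = 710.4583 rpm, dir flips to +; running = +710.4583
Stage 3 [54T→40T]: ω = 710.4583×54/40 = 959.1187 rpm, dir flips to −; running = −959.1187
Stage 4 [55T→69T]: ω = 959.1187×55/69 = 764.5149 rpm, dir flips to +; running = +764.5149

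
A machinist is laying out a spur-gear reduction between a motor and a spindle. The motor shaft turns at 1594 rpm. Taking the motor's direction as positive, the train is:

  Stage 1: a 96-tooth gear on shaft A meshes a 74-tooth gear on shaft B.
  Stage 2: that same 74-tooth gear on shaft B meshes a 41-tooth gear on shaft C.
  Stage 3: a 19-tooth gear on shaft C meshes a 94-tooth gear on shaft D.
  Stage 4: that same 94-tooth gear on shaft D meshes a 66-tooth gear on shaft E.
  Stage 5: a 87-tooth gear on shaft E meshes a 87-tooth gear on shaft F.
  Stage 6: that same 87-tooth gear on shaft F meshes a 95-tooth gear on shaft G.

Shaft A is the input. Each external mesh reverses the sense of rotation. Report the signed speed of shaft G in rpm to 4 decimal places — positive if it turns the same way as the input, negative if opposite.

Stage 1 [96T→74T]: ω = 1594.0000×96/74 = 2067.8919 rpm, dir flips to −; running = −2067.8919
Stage 2 [74T→41T]: ω = 2067.8919×74/41 = 3732.2927 rpm, dir flips to +; running = +3732.2927
Stage 3 [19T→94T]: ω = 3732.2927×19/94 = 754.3996 rpm, dir flips to −; running = −754.3996
Stage 4 [94T→66T]: ω = 754.3996×94/66 = 1074.4479 rpm, dir flips to +; running = +1074.4479
Stage 5 [87T→87T]: ω = 1074.4479×87/87 = 1074.4479 rpm, dir flips to −; running = −1074.4479
Stage 6 [87T→95T]: ω = 1074.4479×87/95 = 983.9681 rpm, dir flips to +; running = +983.9681

+983.9681 rpm (same as input, |ω| = 983.9681 rpm)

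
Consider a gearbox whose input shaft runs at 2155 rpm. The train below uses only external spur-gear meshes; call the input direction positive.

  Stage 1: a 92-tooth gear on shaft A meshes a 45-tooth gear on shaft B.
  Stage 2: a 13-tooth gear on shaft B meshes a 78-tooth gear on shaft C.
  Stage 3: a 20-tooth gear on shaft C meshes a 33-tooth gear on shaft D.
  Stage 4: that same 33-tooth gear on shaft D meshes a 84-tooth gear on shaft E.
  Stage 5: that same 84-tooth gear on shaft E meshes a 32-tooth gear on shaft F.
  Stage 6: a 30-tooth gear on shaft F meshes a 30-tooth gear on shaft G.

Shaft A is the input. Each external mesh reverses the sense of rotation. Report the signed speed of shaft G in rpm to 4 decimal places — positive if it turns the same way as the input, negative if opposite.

Stage 1 [92T→45T]: ω = 2155.0000×92/45 = 4405.7778 rpm, dir flips to −; running = −4405.7778
Stage 2 [13T→78T]: ω = 4405.7778×13/78 = 734.2963 rpm, dir flips to +; running = +734.2963
Stage 3 [20T→33T]: ω = 734.2963×20/33 = 445.0281 rpm, dir flips to −; running = −445.0281
Stage 4 [33T→84T]: ω = 445.0281×33/84 = 174.8325 rpm, dir flips to +; running = +174.8325
Stage 5 [84T→32T]: ω = 174.8325×84/32 = 458.9352 rpm, dir flips to −; running = −458.9352
Stage 6 [30T→30T]: ω = 458.9352×30/30 = 458.9352 rpm, dir flips to +; running = +458.9352

+458.9352 rpm (same as input, |ω| = 458.9352 rpm)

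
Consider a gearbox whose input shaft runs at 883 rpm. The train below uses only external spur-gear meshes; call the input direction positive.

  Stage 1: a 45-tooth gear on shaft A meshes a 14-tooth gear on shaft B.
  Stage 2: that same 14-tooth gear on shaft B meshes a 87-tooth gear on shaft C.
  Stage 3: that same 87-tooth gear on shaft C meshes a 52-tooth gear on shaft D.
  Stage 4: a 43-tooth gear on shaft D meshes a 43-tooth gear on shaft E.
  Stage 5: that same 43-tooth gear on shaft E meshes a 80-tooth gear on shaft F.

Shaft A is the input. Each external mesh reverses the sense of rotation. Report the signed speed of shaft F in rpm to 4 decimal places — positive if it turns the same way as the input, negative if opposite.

Stage 1 [45T→14T]: ω = 883.0000×45/14 = 2838.2143 rpm, dir flips to −; running = −2838.2143
Stage 2 [14T→87T]: ω = 2838.2143×14/87 = 456.7241 rpm, dir flips to +; running = +456.7241
Stage 3 [87T→52T]: ω = 456.7241×87/52 = 764.1346 rpm, dir flips to −; running = −764.1346
Stage 4 [43T→43T]: ω = 764.1346×43/43 = 764.1346 rpm, dir flips to +; running = +764.1346
Stage 5 [43T→80T]: ω = 764.1346×43/80 = 410.7224 rpm, dir flips to −; running = −410.7224

-410.7224 rpm (opposite to input, |ω| = 410.7224 rpm)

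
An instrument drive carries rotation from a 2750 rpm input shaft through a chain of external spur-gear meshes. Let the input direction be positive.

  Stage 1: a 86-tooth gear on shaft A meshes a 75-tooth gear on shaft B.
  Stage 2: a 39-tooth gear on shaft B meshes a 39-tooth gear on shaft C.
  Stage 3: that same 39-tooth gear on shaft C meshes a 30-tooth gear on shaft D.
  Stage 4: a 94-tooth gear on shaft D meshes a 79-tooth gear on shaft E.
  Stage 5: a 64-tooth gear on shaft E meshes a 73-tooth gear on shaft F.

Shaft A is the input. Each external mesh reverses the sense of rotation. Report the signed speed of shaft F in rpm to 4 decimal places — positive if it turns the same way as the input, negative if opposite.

Stage 1 [86T→75T]: ω = 2750.0000×86/75 = 3153.3333 rpm, dir flips to −; running = −3153.3333
Stage 2 [39T→39T]: ω = 3153.3333×39/39 = 3153.3333 rpm, dir flips to +; running = +3153.3333
Stage 3 [39T→30T]: ω = 3153.3333×39/30 = 4099.3333 rpm, dir flips to −; running = −4099.3333
Stage 4 [94T→79T]: ω = 4099.3333×94/79 = 4877.6878 rpm, dir flips to +; running = +4877.6878
Stage 5 [64T→73T]: ω = 4877.6878×64/73 = 4276.3290 rpm, dir flips to −; running = −4276.3290

-4276.3290 rpm (opposite to input, |ω| = 4276.3290 rpm)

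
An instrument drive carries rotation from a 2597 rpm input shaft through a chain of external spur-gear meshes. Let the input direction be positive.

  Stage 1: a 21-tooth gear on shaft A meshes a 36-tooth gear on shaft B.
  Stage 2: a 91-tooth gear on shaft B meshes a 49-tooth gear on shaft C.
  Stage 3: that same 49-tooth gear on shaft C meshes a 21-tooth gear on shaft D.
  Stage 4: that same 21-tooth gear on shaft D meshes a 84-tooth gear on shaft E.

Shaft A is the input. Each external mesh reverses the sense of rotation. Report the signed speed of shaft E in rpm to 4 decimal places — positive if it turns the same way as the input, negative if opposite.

Stage 1 [21T→36T]: ω = 2597.0000×21/36 = 1514.9167 rpm, dir flips to −; running = −1514.9167
Stage 2 [91T→49T]: ω = 1514.9167×91/49 = 2813.4167 rpm, dir flips to +; running = +2813.4167
Stage 3 [49T→21T]: ω = 2813.4167×49/21 = 6564.6389 rpm, dir flips to −; running = −6564.6389
Stage 4 [21T→84T]: ω = 6564.6389×21/84 = 1641.1597 rpm, dir flips to +; running = +1641.1597

+1641.1597 rpm (same as input, |ω| = 1641.1597 rpm)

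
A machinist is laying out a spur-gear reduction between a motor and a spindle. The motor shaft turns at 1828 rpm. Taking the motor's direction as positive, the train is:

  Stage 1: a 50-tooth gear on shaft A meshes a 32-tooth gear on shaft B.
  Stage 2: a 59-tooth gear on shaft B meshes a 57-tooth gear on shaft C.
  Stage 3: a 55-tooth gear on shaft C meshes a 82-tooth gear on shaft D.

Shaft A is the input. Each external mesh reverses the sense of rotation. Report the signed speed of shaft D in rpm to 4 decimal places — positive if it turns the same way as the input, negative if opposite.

-1982.9977 rpm (opposite to input, |ω| = 1982.9977 rpm)

Stage 1 [50T→32T]: ω = 1828.0000×50/32 = 2856.2500 rpm, dir flips to −; running = −2856.2500
Stage 2 [59T→57T]: ω = 2856.2500×59/57 = 2956.4693 rpm, dir flips to +; running = +2956.4693
Stage 3 [55T→82T]: ω = 2956.4693×55/82 = 1982.9977 rpm, dir flips to −; running = −1982.9977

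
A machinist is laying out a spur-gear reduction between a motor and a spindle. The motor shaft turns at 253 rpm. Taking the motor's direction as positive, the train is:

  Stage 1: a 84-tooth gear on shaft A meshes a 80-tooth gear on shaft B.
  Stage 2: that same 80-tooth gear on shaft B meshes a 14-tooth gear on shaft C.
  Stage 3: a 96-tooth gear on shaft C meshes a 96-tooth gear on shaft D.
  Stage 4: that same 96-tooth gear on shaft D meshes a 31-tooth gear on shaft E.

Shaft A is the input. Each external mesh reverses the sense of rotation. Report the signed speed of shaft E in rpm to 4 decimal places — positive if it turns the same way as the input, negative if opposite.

+4700.9032 rpm (same as input, |ω| = 4700.9032 rpm)

Stage 1 [84T→80T]: ω = 253.0000×84/80 = 265.6500 rpm, dir flips to −; running = −265.6500
Stage 2 [80T→14T]: ω = 265.6500×80/14 = 1518.0000 rpm, dir flips to +; running = +1518.0000
Stage 3 [96T→96T]: ω = 1518.0000×96/96 = 1518.0000 rpm, dir flips to −; running = −1518.0000
Stage 4 [96T→31T]: ω = 1518.0000×96/31 = 4700.9032 rpm, dir flips to +; running = +4700.9032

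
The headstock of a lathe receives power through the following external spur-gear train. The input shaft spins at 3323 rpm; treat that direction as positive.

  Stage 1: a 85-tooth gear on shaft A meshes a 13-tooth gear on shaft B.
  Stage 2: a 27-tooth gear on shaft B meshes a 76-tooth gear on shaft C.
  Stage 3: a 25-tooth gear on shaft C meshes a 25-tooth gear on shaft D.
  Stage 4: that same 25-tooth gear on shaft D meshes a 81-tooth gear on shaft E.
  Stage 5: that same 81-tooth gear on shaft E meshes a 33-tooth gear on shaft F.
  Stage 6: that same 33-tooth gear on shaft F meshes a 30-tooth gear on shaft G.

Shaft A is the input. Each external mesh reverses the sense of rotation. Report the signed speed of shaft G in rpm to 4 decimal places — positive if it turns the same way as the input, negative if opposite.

+6432.4266 rpm (same as input, |ω| = 6432.4266 rpm)

Stage 1 [85T→13T]: ω = 3323.0000×85/13 = 21727.3077 rpm, dir flips to −; running = −21727.3077
Stage 2 [27T→76T]: ω = 21727.3077×27/76 = 7718.9119 rpm, dir flips to +; running = +7718.9119
Stage 3 [25T→25T]: ω = 7718.9119×25/25 = 7718.9119 rpm, dir flips to −; running = −7718.9119
Stage 4 [25T→81T]: ω = 7718.9119×25/81 = 2382.3802 rpm, dir flips to +; running = +2382.3802
Stage 5 [81T→33T]: ω = 2382.3802×81/33 = 5847.6606 rpm, dir flips to −; running = −5847.6606
Stage 6 [33T→30T]: ω = 5847.6606×33/30 = 6432.4266 rpm, dir flips to +; running = +6432.4266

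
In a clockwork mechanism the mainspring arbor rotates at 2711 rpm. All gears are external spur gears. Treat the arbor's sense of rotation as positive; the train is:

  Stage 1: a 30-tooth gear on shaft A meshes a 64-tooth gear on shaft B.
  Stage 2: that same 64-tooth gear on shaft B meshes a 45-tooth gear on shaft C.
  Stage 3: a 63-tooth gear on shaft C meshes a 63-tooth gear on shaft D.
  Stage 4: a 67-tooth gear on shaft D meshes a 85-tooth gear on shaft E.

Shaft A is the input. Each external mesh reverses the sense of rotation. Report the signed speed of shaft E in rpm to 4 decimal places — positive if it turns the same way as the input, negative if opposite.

Stage 1 [30T→64T]: ω = 2711.0000×30/64 = 1270.7812 rpm, dir flips to −; running = −1270.7812
Stage 2 [64T→45T]: ω = 1270.7812×64/45 = 1807.3333 rpm, dir flips to +; running = +1807.3333
Stage 3 [63T→63T]: ω = 1807.3333×63/63 = 1807.3333 rpm, dir flips to −; running = −1807.3333
Stage 4 [67T→85T]: ω = 1807.3333×67/85 = 1424.6039 rpm, dir flips to +; running = +1424.6039

+1424.6039 rpm (same as input, |ω| = 1424.6039 rpm)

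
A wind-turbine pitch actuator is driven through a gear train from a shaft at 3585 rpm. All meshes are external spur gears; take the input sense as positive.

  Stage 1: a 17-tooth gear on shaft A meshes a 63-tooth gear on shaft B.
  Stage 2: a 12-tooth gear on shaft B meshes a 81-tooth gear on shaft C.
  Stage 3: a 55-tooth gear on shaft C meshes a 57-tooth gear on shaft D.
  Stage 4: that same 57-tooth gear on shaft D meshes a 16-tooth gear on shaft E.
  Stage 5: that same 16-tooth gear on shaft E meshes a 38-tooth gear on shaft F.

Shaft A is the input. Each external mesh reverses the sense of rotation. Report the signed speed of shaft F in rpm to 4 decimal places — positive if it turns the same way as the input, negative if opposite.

Stage 1 [17T→63T]: ω = 3585.0000×17/63 = 967.3810 rpm, dir flips to −; running = −967.3810
Stage 2 [12T→81T]: ω = 967.3810×12/81 = 143.3157 rpm, dir flips to +; running = +143.3157
Stage 3 [55T→57T]: ω = 143.3157×55/57 = 138.2871 rpm, dir flips to −; running = −138.2871
Stage 4 [57T→16T]: ω = 138.2871×57/16 = 492.6477 rpm, dir flips to +; running = +492.6477
Stage 5 [16T→38T]: ω = 492.6477×16/38 = 207.4306 rpm, dir flips to −; running = −207.4306

-207.4306 rpm (opposite to input, |ω| = 207.4306 rpm)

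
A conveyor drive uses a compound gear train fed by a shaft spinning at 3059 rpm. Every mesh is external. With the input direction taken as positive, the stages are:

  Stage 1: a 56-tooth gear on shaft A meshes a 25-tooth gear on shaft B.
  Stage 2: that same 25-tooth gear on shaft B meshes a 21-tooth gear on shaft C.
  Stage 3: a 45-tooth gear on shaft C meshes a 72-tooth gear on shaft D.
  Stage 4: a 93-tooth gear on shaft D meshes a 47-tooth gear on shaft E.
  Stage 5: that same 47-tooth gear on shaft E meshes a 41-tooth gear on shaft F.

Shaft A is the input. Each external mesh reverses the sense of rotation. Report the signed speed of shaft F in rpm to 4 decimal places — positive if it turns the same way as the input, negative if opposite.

Stage 1 [56T→25T]: ω = 3059.0000×56/25 = 6852.1600 rpm, dir flips to −; running = −6852.1600
Stage 2 [25T→21T]: ω = 6852.1600×25/21 = 8157.3333 rpm, dir flips to +; running = +8157.3333
Stage 3 [45T→72T]: ω = 8157.3333×45/72 = 5098.3333 rpm, dir flips to −; running = −5098.3333
Stage 4 [93T→47T]: ω = 5098.3333×93/47 = 10088.1915 rpm, dir flips to +; running = +10088.1915
Stage 5 [47T→41T]: ω = 10088.1915×47/41 = 11564.5122 rpm, dir flips to −; running = −11564.5122

-11564.5122 rpm (opposite to input, |ω| = 11564.5122 rpm)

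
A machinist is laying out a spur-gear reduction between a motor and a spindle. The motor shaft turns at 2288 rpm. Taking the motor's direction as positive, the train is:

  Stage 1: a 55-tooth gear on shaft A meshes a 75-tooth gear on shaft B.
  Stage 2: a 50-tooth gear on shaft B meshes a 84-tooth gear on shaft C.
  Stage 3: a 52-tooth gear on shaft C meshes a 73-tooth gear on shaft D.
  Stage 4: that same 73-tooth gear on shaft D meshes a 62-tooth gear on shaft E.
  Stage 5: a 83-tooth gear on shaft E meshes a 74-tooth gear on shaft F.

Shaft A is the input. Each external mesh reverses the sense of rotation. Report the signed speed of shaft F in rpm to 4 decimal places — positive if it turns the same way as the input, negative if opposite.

-939.5203 rpm (opposite to input, |ω| = 939.5203 rpm)

Stage 1 [55T→75T]: ω = 2288.0000×55/75 = 1677.8667 rpm, dir flips to −; running = −1677.8667
Stage 2 [50T→84T]: ω = 1677.8667×50/84 = 998.7302 rpm, dir flips to +; running = +998.7302
Stage 3 [52T→73T]: ω = 998.7302×52/73 = 711.4242 rpm, dir flips to −; running = −711.4242
Stage 4 [73T→62T]: ω = 711.4242×73/62 = 837.6446 rpm, dir flips to +; running = +837.6446
Stage 5 [83T→74T]: ω = 837.6446×83/74 = 939.5203 rpm, dir flips to −; running = −939.5203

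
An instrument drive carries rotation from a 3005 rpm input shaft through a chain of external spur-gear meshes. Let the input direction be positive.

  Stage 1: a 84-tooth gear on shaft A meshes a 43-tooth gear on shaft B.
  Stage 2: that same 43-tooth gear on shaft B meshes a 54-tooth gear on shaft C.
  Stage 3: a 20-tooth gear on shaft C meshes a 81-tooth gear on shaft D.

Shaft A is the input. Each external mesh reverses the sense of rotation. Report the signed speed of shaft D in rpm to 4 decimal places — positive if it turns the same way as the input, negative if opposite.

-1154.1838 rpm (opposite to input, |ω| = 1154.1838 rpm)

Stage 1 [84T→43T]: ω = 3005.0000×84/43 = 5870.2326 rpm, dir flips to −; running = −5870.2326
Stage 2 [43T→54T]: ω = 5870.2326×43/54 = 4674.4444 rpm, dir flips to +; running = +4674.4444
Stage 3 [20T→81T]: ω = 4674.4444×20/81 = 1154.1838 rpm, dir flips to −; running = −1154.1838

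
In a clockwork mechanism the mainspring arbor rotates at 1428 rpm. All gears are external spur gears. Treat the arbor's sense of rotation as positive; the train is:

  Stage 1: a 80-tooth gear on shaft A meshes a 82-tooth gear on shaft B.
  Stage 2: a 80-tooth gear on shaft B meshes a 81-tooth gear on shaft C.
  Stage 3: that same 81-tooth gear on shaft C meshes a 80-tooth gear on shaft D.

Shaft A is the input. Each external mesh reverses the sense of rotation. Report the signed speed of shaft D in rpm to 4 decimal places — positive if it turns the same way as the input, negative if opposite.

Stage 1 [80T→82T]: ω = 1428.0000×80/82 = 1393.1707 rpm, dir flips to −; running = −1393.1707
Stage 2 [80T→81T]: ω = 1393.1707×80/81 = 1375.9711 rpm, dir flips to +; running = +1375.9711
Stage 3 [81T→80T]: ω = 1375.9711×81/80 = 1393.1707 rpm, dir flips to −; running = −1393.1707

-1393.1707 rpm (opposite to input, |ω| = 1393.1707 rpm)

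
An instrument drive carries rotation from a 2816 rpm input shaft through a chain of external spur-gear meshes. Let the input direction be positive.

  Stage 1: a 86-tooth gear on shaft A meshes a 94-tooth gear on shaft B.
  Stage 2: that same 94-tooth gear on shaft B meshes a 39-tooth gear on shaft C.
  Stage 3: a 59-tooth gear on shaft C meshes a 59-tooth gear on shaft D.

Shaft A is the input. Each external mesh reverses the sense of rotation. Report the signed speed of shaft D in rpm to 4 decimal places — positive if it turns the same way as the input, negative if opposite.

-6209.6410 rpm (opposite to input, |ω| = 6209.6410 rpm)

Stage 1 [86T→94T]: ω = 2816.0000×86/94 = 2576.3404 rpm, dir flips to −; running = −2576.3404
Stage 2 [94T→39T]: ω = 2576.3404×94/39 = 6209.6410 rpm, dir flips to +; running = +6209.6410
Stage 3 [59T→59T]: ω = 6209.6410×59/59 = 6209.6410 rpm, dir flips to −; running = −6209.6410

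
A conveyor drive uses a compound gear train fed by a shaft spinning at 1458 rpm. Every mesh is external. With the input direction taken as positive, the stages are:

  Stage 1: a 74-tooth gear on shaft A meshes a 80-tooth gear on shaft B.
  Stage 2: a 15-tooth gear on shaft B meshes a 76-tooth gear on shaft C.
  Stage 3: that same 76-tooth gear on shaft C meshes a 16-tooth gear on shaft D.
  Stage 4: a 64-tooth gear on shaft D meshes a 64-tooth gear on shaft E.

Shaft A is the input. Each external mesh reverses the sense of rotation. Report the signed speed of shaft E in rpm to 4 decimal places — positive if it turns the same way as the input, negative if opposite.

+1264.3594 rpm (same as input, |ω| = 1264.3594 rpm)

Stage 1 [74T→80T]: ω = 1458.0000×74/80 = 1348.6500 rpm, dir flips to −; running = −1348.6500
Stage 2 [15T→76T]: ω = 1348.6500×15/76 = 266.1809 rpm, dir flips to +; running = +266.1809
Stage 3 [76T→16T]: ω = 266.1809×76/16 = 1264.3594 rpm, dir flips to −; running = −1264.3594
Stage 4 [64T→64T]: ω = 1264.3594×64/64 = 1264.3594 rpm, dir flips to +; running = +1264.3594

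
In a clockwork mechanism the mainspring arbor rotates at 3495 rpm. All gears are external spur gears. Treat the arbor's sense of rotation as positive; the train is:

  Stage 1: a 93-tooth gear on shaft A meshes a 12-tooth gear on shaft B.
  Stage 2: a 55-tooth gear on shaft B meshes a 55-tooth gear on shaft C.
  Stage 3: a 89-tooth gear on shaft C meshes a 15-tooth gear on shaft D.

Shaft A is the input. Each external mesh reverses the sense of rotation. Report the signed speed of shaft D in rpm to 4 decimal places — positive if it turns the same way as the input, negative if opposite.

-160711.7500 rpm (opposite to input, |ω| = 160711.7500 rpm)

Stage 1 [93T→12T]: ω = 3495.0000×93/12 = 27086.2500 rpm, dir flips to −; running = −27086.2500
Stage 2 [55T→55T]: ω = 27086.2500×55/55 = 27086.2500 rpm, dir flips to +; running = +27086.2500
Stage 3 [89T→15T]: ω = 27086.2500×89/15 = 160711.7500 rpm, dir flips to −; running = −160711.7500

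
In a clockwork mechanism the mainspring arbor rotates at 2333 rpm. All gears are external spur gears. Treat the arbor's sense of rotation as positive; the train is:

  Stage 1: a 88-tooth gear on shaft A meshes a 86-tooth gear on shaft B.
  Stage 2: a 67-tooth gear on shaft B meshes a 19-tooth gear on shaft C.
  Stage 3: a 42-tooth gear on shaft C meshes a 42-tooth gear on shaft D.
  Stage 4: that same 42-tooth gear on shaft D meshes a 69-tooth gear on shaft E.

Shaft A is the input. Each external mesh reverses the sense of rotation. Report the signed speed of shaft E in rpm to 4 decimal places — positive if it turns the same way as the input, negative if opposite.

+5124.1326 rpm (same as input, |ω| = 5124.1326 rpm)

Stage 1 [88T→86T]: ω = 2333.0000×88/86 = 2387.2558 rpm, dir flips to −; running = −2387.2558
Stage 2 [67T→19T]: ω = 2387.2558×67/19 = 8418.2179 rpm, dir flips to +; running = +8418.2179
Stage 3 [42T→42T]: ω = 8418.2179×42/42 = 8418.2179 rpm, dir flips to −; running = −8418.2179
Stage 4 [42T→69T]: ω = 8418.2179×42/69 = 5124.1326 rpm, dir flips to +; running = +5124.1326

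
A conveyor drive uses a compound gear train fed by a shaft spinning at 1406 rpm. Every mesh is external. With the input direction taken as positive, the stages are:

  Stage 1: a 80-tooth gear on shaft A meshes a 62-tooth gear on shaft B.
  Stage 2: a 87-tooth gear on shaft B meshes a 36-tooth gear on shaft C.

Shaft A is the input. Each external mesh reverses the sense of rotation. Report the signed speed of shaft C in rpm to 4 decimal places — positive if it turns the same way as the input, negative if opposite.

Stage 1 [80T→62T]: ω = 1406.0000×80/62 = 1814.1935 rpm, dir flips to −; running = −1814.1935
Stage 2 [87T→36T]: ω = 1814.1935×87/36 = 4384.3011 rpm, dir flips to +; running = +4384.3011

+4384.3011 rpm (same as input, |ω| = 4384.3011 rpm)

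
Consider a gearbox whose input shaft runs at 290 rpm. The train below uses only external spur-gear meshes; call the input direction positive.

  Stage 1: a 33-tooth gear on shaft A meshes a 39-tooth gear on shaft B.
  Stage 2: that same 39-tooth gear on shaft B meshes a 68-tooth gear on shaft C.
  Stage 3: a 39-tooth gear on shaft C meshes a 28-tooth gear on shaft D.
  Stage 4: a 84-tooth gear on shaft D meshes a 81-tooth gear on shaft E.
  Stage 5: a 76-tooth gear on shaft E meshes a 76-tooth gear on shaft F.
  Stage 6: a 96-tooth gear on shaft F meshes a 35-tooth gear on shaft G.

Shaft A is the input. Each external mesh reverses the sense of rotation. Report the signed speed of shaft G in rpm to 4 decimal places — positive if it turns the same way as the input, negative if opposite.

Stage 1 [33T→39T]: ω = 290.0000×33/39 = 245.3846 rpm, dir flips to −; running = −245.3846
Stage 2 [39T→68T]: ω = 245.3846×39/68 = 140.7353 rpm, dir flips to +; running = +140.7353
Stage 3 [39T→28T]: ω = 140.7353×39/28 = 196.0242 rpm, dir flips to −; running = −196.0242
Stage 4 [84T→81T]: ω = 196.0242×84/81 = 203.2843 rpm, dir flips to +; running = +203.2843
Stage 5 [76T→76T]: ω = 203.2843×76/76 = 203.2843 rpm, dir flips to −; running = −203.2843
Stage 6 [96T→35T]: ω = 203.2843×96/35 = 557.5798 rpm, dir flips to +; running = +557.5798

+557.5798 rpm (same as input, |ω| = 557.5798 rpm)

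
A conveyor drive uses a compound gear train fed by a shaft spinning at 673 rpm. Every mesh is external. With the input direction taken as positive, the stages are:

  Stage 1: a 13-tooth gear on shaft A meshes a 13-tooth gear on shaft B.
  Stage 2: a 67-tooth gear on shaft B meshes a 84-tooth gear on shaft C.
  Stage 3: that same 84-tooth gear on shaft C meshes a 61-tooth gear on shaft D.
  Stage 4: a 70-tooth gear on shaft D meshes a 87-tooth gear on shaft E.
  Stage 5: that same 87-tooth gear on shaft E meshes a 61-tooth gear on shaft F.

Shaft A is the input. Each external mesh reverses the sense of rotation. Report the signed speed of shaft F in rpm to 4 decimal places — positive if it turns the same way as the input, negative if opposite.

Stage 1 [13T→13T]: ω = 673.0000×13/13 = 673.0000 rpm, dir flips to −; running = −673.0000
Stage 2 [67T→84T]: ω = 673.0000×67/84 = 536.7976 rpm, dir flips to +; running = +536.7976
Stage 3 [84T→61T]: ω = 536.7976×84/61 = 739.1967 rpm, dir flips to −; running = −739.1967
Stage 4 [70T→87T]: ω = 739.1967×70/87 = 594.7560 rpm, dir flips to +; running = +594.7560
Stage 5 [87T→61T]: ω = 594.7560×87/61 = 848.2585 rpm, dir flips to −; running = −848.2585

-848.2585 rpm (opposite to input, |ω| = 848.2585 rpm)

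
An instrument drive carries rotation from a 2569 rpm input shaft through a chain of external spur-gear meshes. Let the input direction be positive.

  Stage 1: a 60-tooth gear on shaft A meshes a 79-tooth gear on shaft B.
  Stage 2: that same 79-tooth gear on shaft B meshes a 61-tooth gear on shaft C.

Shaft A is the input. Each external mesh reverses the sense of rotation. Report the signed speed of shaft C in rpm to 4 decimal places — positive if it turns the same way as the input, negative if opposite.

Stage 1 [60T→79T]: ω = 2569.0000×60/79 = 1951.1392 rpm, dir flips to −; running = −1951.1392
Stage 2 [79T→61T]: ω = 1951.1392×79/61 = 2526.8852 rpm, dir flips to +; running = +2526.8852

+2526.8852 rpm (same as input, |ω| = 2526.8852 rpm)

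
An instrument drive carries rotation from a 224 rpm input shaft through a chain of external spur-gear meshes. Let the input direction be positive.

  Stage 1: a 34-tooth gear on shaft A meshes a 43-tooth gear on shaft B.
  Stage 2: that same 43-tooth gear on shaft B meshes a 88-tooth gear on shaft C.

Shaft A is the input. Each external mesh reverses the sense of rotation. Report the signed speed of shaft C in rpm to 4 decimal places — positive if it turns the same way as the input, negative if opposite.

+86.5455 rpm (same as input, |ω| = 86.5455 rpm)

Stage 1 [34T→43T]: ω = 224.0000×34/43 = 177.1163 rpm, dir flips to −; running = −177.1163
Stage 2 [43T→88T]: ω = 177.1163×43/88 = 86.5455 rpm, dir flips to +; running = +86.5455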